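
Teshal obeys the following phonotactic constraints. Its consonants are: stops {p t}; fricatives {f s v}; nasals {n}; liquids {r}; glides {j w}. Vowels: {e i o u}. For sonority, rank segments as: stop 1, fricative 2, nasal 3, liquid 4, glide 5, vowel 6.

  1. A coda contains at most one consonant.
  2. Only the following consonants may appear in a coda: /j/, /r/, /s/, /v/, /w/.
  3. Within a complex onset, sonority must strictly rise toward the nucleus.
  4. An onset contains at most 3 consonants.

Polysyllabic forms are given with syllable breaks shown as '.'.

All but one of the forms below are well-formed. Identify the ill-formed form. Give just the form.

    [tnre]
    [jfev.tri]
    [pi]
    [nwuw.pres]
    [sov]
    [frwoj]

[tnre] — σ1 onset /tnr/ (1→3→4 rises), coda /∅/ ok → well-formed
[jfev.tri] — violates constraint 3: syllable 1 onset /jf/: /j/ (glide, 5) → /f/ (fricative, 2) does not rise → ill-formed
[pi] — σ1 onset /p/, coda /∅/ ok → well-formed
[nwuw.pres] — σ1 onset /nw/ (3→5 rises), coda /w/ ok; σ2 onset /pr/ (1→4 rises), coda /s/ ok → well-formed
[sov] — σ1 onset /s/, coda /v/ ok → well-formed
[frwoj] — σ1 onset /frw/ (2→4→5 rises), coda /j/ ok → well-formed

[jfev.tri]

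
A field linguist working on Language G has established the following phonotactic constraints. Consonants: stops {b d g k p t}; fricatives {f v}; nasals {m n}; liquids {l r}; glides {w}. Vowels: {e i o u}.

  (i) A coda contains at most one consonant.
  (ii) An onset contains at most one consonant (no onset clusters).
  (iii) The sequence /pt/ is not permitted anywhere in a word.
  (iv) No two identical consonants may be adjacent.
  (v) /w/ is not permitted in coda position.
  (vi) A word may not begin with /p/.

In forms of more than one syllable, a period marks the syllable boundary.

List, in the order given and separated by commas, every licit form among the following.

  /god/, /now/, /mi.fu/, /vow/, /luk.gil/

/god/, /mi.fu/, /luk.gil/

/god/ — σ1 onset /g/, coda /d/ ok → licit
/now/ — violates constraint (v): syllable 1 coda contains /w/ → illicit
/mi.fu/ — σ1 onset /m/, coda /∅/ ok; σ2 onset /f/, coda /∅/ ok → licit
/vow/ — violates constraint (v): syllable 1 coda contains /w/ → illicit
/luk.gil/ — σ1 onset /l/, coda /k/ ok; σ2 onset /g/, coda /l/ ok → licit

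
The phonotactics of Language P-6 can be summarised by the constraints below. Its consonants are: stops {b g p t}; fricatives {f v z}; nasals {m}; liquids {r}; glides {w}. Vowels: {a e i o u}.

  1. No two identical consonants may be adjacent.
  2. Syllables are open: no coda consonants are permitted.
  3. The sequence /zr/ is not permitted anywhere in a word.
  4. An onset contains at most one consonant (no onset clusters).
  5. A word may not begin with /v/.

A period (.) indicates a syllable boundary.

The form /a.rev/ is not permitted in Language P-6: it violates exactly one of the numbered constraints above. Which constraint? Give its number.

/a.rev/: syllable 2 coda /v/ has 1 consonant (> 0).
This is a violation of constraint 2: "Syllables are open: no coda consonants are permitted."
The remaining constraints (1, 3, 4, 5) are satisfied.

2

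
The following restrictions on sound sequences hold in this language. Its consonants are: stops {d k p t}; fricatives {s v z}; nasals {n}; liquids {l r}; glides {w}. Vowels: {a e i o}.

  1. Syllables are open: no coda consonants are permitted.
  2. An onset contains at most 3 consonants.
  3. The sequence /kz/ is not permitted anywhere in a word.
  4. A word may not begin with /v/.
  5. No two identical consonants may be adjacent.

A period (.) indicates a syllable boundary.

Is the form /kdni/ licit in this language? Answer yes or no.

yes

/kdni/ — σ1 onset /kdn/ (3C), coda /∅/ ok → licit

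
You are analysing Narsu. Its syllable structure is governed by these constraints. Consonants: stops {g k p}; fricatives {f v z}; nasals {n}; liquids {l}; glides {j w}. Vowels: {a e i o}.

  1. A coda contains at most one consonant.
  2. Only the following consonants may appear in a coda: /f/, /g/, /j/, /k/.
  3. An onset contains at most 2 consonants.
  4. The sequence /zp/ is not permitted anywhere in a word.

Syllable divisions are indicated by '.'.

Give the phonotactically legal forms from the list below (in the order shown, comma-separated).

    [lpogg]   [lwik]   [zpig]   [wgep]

[lpogg] — violates constraint 1: syllable 1 coda /gg/ has 2 consonants (> 1) → phonotactically illegal
[lwik] — σ1 onset /lw/ (2C), coda /k/ ok → phonotactically legal
[zpig] — violates constraint 4: contains banned sequence /zp/ → phonotactically illegal
[wgep] — violates constraint 2: syllable 1 coda contains /p/, which is not a licensed coda consonant → phonotactically illegal

[lwik]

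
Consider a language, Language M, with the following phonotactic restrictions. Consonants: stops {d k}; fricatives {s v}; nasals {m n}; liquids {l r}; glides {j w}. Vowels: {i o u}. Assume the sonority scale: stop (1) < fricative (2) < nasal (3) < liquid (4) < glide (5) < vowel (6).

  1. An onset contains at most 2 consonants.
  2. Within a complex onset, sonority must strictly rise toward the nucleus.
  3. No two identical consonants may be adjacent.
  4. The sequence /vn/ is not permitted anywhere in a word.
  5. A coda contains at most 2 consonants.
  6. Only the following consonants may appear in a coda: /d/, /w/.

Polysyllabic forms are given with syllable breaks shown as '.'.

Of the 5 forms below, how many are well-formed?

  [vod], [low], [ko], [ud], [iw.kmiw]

[vod] — σ1 onset /v/, coda /d/ ok → well-formed
[low] — σ1 onset /l/, coda /w/ ok → well-formed
[ko] — σ1 onset /k/, coda /∅/ ok → well-formed
[ud] — σ1 onset /∅/, coda /d/ ok → well-formed
[iw.kmiw] — σ1 onset /∅/, coda /w/ ok; σ2 onset /km/ (1→3 rises), coda /w/ ok → well-formed
Well-formed: [vod], [low], [ko], [ud], [iw.kmiw] → 5.

5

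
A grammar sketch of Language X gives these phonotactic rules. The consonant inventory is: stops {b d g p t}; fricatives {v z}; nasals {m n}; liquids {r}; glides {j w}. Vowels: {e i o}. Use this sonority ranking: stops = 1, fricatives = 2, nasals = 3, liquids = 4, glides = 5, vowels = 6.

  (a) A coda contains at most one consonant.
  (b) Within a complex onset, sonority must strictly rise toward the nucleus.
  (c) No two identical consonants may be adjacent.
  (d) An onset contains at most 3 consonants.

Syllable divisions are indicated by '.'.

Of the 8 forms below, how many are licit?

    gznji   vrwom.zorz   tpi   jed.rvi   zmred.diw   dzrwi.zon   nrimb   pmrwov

gznji — violates constraint (d): syllable 1 onset /gznj/ has 4 consonants (> 3) → illicit
vrwom.zorz — violates constraint (a): syllable 2 coda /rz/ has 2 consonants (> 1) → illicit
tpi — violates constraint (b): syllable 1 onset /tp/: /t/ (stop, 1) → /p/ (stop, 1) does not rise → illicit
jed.rvi — violates constraint (b): syllable 2 onset /rv/: /r/ (liquid, 4) → /v/ (fricative, 2) does not rise → illicit
zmred.diw — violates constraint (c): adjacent identical consonants /dd/ → illicit
dzrwi.zon — violates constraint (d): syllable 1 onset /dzrw/ has 4 consonants (> 3) → illicit
nrimb — violates constraint (a): syllable 1 coda /mb/ has 2 consonants (> 1) → illicit
pmrwov — violates constraint (d): syllable 1 onset /pmrw/ has 4 consonants (> 3) → illicit
No form is licit → 0.

0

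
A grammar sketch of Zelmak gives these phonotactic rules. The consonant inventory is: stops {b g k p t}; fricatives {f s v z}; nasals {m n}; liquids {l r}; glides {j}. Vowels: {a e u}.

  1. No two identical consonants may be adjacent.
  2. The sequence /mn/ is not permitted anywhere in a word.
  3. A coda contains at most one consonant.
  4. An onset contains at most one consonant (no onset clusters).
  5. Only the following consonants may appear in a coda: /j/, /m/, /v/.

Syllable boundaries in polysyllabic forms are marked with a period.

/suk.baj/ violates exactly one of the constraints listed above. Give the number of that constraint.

5

/suk.baj/: syllable 1 coda contains /k/, which is not a licensed coda consonant.
This is a violation of constraint 5: "Only the following consonants may appear in a coda: /j/, /m/, /v/."
The remaining constraints (1, 2, 3, 4) are satisfied.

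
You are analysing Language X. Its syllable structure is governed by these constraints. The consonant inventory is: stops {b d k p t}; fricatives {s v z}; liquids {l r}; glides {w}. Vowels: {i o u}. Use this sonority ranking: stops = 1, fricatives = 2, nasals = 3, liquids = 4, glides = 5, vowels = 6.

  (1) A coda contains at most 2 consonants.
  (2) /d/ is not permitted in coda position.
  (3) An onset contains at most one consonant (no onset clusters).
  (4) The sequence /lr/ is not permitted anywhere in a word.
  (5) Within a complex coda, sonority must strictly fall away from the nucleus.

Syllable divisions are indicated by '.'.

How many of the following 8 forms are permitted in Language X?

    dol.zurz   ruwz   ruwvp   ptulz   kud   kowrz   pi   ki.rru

3

dol.zurz — σ1 onset /d/, coda /l/ ok; σ2 onset /z/, coda /rz/ (4→2 falls) ok → permitted
ruwz — σ1 onset /r/, coda /wz/ (5→2 falls) ok → permitted
ruwvp — violates constraint 1: syllable 1 coda /wvp/ has 3 consonants (> 2) → not permitted
ptulz — violates constraint 3: syllable 1 onset /pt/ has 2 consonants (> 1) → not permitted
kud — violates constraint 2: syllable 1 coda contains /d/ → not permitted
kowrz — violates constraint 1: syllable 1 coda /wrz/ has 3 consonants (> 2) → not permitted
pi — σ1 onset /p/, coda /∅/ ok → permitted
ki.rru — violates constraint 3: syllable 2 onset /rr/ has 2 consonants (> 1) → not permitted
Permitted: dol.zurz, ruwz, pi → 3.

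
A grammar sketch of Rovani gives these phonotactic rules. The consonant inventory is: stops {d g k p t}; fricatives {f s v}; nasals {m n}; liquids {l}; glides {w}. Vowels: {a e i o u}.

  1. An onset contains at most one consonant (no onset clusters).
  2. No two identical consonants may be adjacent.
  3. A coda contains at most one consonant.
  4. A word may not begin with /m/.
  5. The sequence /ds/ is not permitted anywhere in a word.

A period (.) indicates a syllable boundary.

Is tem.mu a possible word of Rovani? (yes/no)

tem.mu — violates constraint 2: adjacent identical consonants /mm/ → phonotactically illegal

no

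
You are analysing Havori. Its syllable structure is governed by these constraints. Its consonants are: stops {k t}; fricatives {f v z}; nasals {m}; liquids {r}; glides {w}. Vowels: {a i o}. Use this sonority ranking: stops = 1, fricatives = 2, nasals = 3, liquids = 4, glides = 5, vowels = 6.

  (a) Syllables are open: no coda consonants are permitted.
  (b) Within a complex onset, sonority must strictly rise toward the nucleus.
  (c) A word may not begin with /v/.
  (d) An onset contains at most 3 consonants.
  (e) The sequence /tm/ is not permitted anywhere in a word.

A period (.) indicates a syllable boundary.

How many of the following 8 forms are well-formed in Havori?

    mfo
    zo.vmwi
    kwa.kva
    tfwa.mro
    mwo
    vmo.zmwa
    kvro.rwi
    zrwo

mfo — violates constraint (b): syllable 1 onset /mf/: /m/ (nasal, 3) → /f/ (fricative, 2) does not rise → ill-formed
zo.vmwi — σ1 onset /z/, coda /∅/ ok; σ2 onset /vmw/ (2→3→5 rises), coda /∅/ ok → well-formed
kwa.kva — σ1 onset /kw/ (1→5 rises), coda /∅/ ok; σ2 onset /kv/ (1→2 rises), coda /∅/ ok → well-formed
tfwa.mro — σ1 onset /tfw/ (1→2→5 rises), coda /∅/ ok; σ2 onset /mr/ (3→4 rises), coda /∅/ ok → well-formed
mwo — σ1 onset /mw/ (3→5 rises), coda /∅/ ok → well-formed
vmo.zmwa — violates constraint (c): word begins with /v/ → ill-formed
kvro.rwi — σ1 onset /kvr/ (1→2→4 rises), coda /∅/ ok; σ2 onset /rw/ (4→5 rises), coda /∅/ ok → well-formed
zrwo — σ1 onset /zrw/ (2→4→5 rises), coda /∅/ ok → well-formed
Well-formed: zo.vmwi, kwa.kva, tfwa.mro, mwo, kvro.rwi, zrwo → 6.

6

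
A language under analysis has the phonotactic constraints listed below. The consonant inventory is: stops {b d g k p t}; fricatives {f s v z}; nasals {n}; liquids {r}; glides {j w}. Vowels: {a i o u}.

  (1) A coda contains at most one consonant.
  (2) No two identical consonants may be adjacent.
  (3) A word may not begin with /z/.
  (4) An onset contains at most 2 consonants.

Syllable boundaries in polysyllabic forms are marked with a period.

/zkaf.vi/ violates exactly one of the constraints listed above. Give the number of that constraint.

/zkaf.vi/: word begins with /z/.
This is a violation of constraint 3: "A word may not begin with /z/."
The remaining constraints (1, 2, 4) are satisfied.

3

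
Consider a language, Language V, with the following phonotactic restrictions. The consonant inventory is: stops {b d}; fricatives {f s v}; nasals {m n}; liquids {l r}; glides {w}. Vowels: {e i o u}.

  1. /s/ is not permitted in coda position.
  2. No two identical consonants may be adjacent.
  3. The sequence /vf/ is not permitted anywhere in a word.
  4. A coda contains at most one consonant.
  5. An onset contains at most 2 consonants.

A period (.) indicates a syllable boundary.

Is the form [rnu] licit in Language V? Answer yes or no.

[rnu] — σ1 onset /rn/ (2C), coda /∅/ ok → licit

yes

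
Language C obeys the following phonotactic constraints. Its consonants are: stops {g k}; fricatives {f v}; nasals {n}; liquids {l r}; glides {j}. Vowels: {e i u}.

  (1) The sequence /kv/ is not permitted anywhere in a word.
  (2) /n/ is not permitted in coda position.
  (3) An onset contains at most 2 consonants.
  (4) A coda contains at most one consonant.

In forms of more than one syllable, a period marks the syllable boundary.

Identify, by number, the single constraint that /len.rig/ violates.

2

/len.rig/: syllable 1 coda contains /n/.
This is a violation of constraint 2: "/n/ is not permitted in coda position."
The remaining constraints (1, 3, 4) are satisfied.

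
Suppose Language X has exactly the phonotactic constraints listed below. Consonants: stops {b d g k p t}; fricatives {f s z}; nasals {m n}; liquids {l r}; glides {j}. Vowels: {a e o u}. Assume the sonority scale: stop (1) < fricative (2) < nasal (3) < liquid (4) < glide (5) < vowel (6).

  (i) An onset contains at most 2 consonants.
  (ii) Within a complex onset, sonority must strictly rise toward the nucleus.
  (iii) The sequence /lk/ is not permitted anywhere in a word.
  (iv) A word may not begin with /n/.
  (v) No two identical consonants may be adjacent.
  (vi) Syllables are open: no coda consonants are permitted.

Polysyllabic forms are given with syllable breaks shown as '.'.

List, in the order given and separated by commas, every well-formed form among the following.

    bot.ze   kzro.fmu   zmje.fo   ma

ma

bot.ze — violates constraint (vi): syllable 1 coda /t/ has 1 consonant (> 0) → ill-formed
kzro.fmu — violates constraint (i): syllable 1 onset /kzr/ has 3 consonants (> 2) → ill-formed
zmje.fo — violates constraint (i): syllable 1 onset /zmj/ has 3 consonants (> 2) → ill-formed
ma — σ1 onset /m/, coda /∅/ ok → well-formed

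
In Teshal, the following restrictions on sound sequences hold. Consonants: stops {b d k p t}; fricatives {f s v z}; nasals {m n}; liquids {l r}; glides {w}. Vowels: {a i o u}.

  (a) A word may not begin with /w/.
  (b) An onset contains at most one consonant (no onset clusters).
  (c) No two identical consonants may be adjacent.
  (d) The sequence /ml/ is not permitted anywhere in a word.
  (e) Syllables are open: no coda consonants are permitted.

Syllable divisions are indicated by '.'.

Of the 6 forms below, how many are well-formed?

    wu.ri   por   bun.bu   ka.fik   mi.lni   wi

wu.ri — violates constraint (a): word begins with /w/ → ill-formed
por — violates constraint (e): syllable 1 coda /r/ has 1 consonant (> 0) → ill-formed
bun.bu — violates constraint (e): syllable 1 coda /n/ has 1 consonant (> 0) → ill-formed
ka.fik — violates constraint (e): syllable 2 coda /k/ has 1 consonant (> 0) → ill-formed
mi.lni — violates constraint (b): syllable 2 onset /ln/ has 2 consonants (> 1) → ill-formed
wi — violates constraint (a): word begins with /w/ → ill-formed
No form is well-formed → 0.

0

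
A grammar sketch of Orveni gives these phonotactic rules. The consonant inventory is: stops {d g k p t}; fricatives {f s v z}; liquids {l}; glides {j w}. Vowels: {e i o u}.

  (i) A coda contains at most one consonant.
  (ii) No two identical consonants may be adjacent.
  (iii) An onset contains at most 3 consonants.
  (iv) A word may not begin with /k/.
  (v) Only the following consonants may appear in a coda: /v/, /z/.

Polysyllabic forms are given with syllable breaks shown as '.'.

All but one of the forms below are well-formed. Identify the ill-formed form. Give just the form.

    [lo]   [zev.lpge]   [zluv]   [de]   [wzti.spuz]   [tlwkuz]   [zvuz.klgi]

[lo] — σ1 onset /l/, coda /∅/ ok → well-formed
[zev.lpge] — σ1 onset /z/, coda /v/ ok; σ2 onset /lpg/ (3C), coda /∅/ ok → well-formed
[zluv] — σ1 onset /zl/ (2C), coda /v/ ok → well-formed
[de] — σ1 onset /d/, coda /∅/ ok → well-formed
[wzti.spuz] — σ1 onset /wzt/ (3C), coda /∅/ ok; σ2 onset /sp/ (2C), coda /z/ ok → well-formed
[tlwkuz] — violates constraint (iii): syllable 1 onset /tlwk/ has 4 consonants (> 3) → ill-formed
[zvuz.klgi] — σ1 onset /zv/ (2C), coda /z/ ok; σ2 onset /klg/ (3C), coda /∅/ ok → well-formed

[tlwkuz]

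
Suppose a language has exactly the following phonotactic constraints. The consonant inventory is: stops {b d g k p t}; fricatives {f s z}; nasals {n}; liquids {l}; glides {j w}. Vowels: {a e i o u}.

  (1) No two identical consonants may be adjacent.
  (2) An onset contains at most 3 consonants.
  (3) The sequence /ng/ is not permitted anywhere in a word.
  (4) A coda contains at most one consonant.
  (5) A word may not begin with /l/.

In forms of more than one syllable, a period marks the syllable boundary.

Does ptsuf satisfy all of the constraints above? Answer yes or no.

ptsuf — σ1 onset /pts/ (3C), coda /f/ ok → permitted

yes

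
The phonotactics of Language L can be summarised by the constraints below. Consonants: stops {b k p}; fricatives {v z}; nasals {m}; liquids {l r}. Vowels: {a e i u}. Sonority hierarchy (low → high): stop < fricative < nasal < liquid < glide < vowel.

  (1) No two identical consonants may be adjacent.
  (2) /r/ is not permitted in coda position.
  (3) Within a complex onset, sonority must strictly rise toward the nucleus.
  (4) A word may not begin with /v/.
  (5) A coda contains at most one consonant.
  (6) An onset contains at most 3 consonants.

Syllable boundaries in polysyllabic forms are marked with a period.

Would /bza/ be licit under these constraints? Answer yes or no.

/bza/ — σ1 onset /bz/ (1→2 rises), coda /∅/ ok → licit

yes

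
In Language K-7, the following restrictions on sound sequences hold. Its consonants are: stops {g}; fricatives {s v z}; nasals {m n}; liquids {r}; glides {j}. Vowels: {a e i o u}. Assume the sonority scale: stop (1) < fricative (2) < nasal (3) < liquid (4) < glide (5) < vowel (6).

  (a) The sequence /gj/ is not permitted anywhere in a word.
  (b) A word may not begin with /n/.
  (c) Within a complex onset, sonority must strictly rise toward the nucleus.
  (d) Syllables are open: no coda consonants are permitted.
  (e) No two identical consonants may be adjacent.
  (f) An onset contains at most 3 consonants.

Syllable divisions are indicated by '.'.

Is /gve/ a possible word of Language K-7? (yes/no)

/gve/ — σ1 onset /gv/ (1→2 rises), coda /∅/ ok → permitted

yes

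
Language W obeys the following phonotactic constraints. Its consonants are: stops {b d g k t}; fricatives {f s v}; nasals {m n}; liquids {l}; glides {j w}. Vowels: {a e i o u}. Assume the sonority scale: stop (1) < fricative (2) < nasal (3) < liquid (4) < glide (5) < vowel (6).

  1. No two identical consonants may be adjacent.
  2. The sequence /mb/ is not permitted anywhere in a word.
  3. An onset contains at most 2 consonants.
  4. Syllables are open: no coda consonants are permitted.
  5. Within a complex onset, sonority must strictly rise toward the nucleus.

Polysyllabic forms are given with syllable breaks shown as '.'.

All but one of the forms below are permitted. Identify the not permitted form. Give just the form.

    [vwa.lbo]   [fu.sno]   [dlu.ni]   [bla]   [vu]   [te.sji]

[vwa.lbo] — violates constraint 5: syllable 2 onset /lb/: /l/ (liquid, 4) → /b/ (stop, 1) does not rise → not permitted
[fu.sno] — σ1 onset /f/, coda /∅/ ok; σ2 onset /sn/ (2→3 rises), coda /∅/ ok → permitted
[dlu.ni] — σ1 onset /dl/ (1→4 rises), coda /∅/ ok; σ2 onset /n/, coda /∅/ ok → permitted
[bla] — σ1 onset /bl/ (1→4 rises), coda /∅/ ok → permitted
[vu] — σ1 onset /v/, coda /∅/ ok → permitted
[te.sji] — σ1 onset /t/, coda /∅/ ok; σ2 onset /sj/ (2→5 rises), coda /∅/ ok → permitted

[vwa.lbo]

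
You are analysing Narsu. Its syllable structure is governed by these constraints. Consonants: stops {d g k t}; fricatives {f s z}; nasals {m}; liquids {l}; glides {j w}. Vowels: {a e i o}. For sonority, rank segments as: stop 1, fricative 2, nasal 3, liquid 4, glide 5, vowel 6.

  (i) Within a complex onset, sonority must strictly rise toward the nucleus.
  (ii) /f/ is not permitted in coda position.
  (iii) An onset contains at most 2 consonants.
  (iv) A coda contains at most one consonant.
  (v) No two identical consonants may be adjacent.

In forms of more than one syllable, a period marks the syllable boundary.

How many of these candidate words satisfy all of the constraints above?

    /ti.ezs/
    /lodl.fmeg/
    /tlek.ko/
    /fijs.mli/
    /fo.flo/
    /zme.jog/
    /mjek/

/ti.ezs/ — violates constraint (iv): syllable 2 coda /zs/ has 2 consonants (> 1) → illicit
/lodl.fmeg/ — violates constraint (iv): syllable 1 coda /dl/ has 2 consonants (> 1) → illicit
/tlek.ko/ — violates constraint (v): adjacent identical consonants /kk/ → illicit
/fijs.mli/ — violates constraint (iv): syllable 1 coda /js/ has 2 consonants (> 1) → illicit
/fo.flo/ — σ1 onset /f/, coda /∅/ ok; σ2 onset /fl/ (2→4 rises), coda /∅/ ok → licit
/zme.jog/ — σ1 onset /zm/ (2→3 rises), coda /∅/ ok; σ2 onset /j/, coda /g/ ok → licit
/mjek/ — σ1 onset /mj/ (3→5 rises), coda /k/ ok → licit
Licit: /fo.flo/, /zme.jog/, /mjek/ → 3.

3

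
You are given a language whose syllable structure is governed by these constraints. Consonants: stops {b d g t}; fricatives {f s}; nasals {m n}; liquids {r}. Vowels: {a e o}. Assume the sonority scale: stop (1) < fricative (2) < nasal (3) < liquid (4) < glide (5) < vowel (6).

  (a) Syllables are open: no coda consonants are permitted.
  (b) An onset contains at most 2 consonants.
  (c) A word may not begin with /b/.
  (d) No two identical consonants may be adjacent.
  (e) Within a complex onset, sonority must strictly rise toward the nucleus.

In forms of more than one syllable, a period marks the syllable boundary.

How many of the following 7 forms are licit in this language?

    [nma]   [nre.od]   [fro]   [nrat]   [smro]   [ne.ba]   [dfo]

[nma] — violates constraint (e): syllable 1 onset /nm/: /n/ (nasal, 3) → /m/ (nasal, 3) does not rise → illicit
[nre.od] — violates constraint (a): syllable 2 coda /d/ has 1 consonant (> 0) → illicit
[fro] — σ1 onset /fr/ (2→4 rises), coda /∅/ ok → licit
[nrat] — violates constraint (a): syllable 1 coda /t/ has 1 consonant (> 0) → illicit
[smro] — violates constraint (b): syllable 1 onset /smr/ has 3 consonants (> 2) → illicit
[ne.ba] — σ1 onset /n/, coda /∅/ ok; σ2 onset /b/, coda /∅/ ok → licit
[dfo] — σ1 onset /df/ (1→2 rises), coda /∅/ ok → licit
Licit: [fro], [ne.ba], [dfo] → 3.

3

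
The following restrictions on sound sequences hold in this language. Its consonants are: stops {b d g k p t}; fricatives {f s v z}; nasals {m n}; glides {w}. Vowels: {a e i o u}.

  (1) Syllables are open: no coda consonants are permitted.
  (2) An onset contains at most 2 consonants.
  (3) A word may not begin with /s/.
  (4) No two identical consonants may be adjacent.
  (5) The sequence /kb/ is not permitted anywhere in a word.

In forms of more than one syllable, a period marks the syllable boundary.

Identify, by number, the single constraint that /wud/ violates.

1

/wud/: syllable 1 coda /d/ has 1 consonant (> 0).
This is a violation of constraint 1: "Syllables are open: no coda consonants are permitted."
The remaining constraints (2, 3, 4, 5) are satisfied.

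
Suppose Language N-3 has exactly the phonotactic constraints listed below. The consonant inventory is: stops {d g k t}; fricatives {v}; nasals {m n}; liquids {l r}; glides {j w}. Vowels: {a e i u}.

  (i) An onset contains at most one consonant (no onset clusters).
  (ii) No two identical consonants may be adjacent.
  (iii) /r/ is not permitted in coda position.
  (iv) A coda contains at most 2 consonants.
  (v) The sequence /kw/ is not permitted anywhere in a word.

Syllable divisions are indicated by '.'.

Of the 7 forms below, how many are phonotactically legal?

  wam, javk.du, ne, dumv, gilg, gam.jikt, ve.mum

wam — σ1 onset /w/, coda /m/ ok → phonotactically legal
javk.du — σ1 onset /j/, coda /vk/ (2C) ok; σ2 onset /d/, coda /∅/ ok → phonotactically legal
ne — σ1 onset /n/, coda /∅/ ok → phonotactically legal
dumv — σ1 onset /d/, coda /mv/ (2C) ok → phonotactically legal
gilg — σ1 onset /g/, coda /lg/ (2C) ok → phonotactically legal
gam.jikt — σ1 onset /g/, coda /m/ ok; σ2 onset /j/, coda /kt/ (2C) ok → phonotactically legal
ve.mum — σ1 onset /v/, coda /∅/ ok; σ2 onset /m/, coda /m/ ok → phonotactically legal
Phonotactically legal: wam, javk.du, ne, dumv, gilg, gam.jikt, ve.mum → 7.

7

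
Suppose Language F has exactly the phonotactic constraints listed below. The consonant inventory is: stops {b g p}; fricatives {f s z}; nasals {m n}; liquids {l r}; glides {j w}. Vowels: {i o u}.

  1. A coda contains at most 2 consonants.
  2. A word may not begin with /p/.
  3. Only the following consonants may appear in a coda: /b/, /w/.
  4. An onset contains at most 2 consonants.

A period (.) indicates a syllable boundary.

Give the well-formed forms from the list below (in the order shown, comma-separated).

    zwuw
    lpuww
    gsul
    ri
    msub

zwuw — σ1 onset /zw/ (2C), coda /w/ ok → well-formed
lpuww — σ1 onset /lp/ (2C), coda /ww/ (2C) ok → well-formed
gsul — violates constraint 3: syllable 1 coda contains /l/, which is not a licensed coda consonant → ill-formed
ri — σ1 onset /r/, coda /∅/ ok → well-formed
msub — σ1 onset /ms/ (2C), coda /b/ ok → well-formed

zwuw, lpuww, ri, msub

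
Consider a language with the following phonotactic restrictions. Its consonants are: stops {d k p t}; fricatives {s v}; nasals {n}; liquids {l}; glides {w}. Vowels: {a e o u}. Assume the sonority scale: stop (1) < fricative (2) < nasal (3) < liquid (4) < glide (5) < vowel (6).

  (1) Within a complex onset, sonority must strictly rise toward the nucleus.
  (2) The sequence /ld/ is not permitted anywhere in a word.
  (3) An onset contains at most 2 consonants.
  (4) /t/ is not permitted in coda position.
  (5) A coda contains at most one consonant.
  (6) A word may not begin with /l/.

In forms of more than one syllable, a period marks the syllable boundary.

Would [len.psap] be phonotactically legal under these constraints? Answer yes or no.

no

[len.psap] — violates constraint 6: word begins with /l/ → phonotactically illegal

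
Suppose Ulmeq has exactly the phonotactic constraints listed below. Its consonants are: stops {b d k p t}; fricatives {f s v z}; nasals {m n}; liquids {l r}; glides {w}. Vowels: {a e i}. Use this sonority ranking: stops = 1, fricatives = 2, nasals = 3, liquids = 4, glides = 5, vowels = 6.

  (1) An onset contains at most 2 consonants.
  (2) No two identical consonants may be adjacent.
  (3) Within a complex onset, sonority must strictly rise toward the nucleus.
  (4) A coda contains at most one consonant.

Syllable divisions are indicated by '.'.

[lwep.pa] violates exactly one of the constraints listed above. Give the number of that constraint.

[lwep.pa]: adjacent identical consonants /pp/.
This is a violation of constraint 2: "No two identical consonants may be adjacent."
The remaining constraints (1, 3, 4) are satisfied.

2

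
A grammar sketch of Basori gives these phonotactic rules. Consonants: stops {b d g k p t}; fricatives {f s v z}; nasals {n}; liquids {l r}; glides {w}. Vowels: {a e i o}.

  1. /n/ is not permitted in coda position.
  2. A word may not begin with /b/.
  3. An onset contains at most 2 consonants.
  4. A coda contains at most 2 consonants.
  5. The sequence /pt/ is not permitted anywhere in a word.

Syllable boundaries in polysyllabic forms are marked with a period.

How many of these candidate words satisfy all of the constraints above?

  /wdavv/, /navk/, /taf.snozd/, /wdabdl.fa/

/wdavv/ — σ1 onset /wd/ (2C), coda /vv/ (2C) ok → permitted
/navk/ — σ1 onset /n/, coda /vk/ (2C) ok → permitted
/taf.snozd/ — σ1 onset /t/, coda /f/ ok; σ2 onset /sn/ (2C), coda /zd/ (2C) ok → permitted
/wdabdl.fa/ — violates constraint 4: syllable 1 coda /bdl/ has 3 consonants (> 2) → not permitted
Permitted: /wdavv/, /navk/, /taf.snozd/ → 3.

3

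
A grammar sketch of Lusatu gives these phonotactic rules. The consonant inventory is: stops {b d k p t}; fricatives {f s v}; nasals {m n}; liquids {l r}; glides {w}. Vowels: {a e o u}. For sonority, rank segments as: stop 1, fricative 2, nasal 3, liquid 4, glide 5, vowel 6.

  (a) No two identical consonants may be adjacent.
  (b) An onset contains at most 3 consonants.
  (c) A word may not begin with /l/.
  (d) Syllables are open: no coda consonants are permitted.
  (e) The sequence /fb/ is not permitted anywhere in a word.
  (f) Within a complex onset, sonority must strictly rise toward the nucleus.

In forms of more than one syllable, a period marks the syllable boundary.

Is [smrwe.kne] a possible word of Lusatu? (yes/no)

no

[smrwe.kne] — violates constraint (b): syllable 1 onset /smrw/ has 4 consonants (> 3) → not permitted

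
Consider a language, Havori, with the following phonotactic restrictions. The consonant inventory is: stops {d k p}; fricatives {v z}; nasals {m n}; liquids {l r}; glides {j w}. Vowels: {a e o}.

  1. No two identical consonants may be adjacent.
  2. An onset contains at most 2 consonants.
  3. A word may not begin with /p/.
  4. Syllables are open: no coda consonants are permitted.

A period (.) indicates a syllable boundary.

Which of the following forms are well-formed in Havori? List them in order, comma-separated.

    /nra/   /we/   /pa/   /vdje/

/nra/ — σ1 onset /nr/ (2C), coda /∅/ ok → well-formed
/we/ — σ1 onset /w/, coda /∅/ ok → well-formed
/pa/ — violates constraint 3: word begins with /p/ → ill-formed
/vdje/ — violates constraint 2: syllable 1 onset /vdj/ has 3 consonants (> 2) → ill-formed

/nra/, /we/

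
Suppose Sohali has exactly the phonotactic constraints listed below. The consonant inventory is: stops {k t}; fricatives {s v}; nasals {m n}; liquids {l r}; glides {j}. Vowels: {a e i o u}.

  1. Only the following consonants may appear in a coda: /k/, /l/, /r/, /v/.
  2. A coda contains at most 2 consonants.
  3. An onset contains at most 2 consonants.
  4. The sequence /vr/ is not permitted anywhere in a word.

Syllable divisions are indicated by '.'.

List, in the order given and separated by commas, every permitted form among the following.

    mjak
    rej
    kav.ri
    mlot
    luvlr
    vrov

mjak — σ1 onset /mj/ (2C), coda /k/ ok → permitted
rej — violates constraint 1: syllable 1 coda contains /j/, which is not a licensed coda consonant → not permitted
kav.ri — violates constraint 4: contains banned sequence /vr/ → not permitted
mlot — violates constraint 1: syllable 1 coda contains /t/, which is not a licensed coda consonant → not permitted
luvlr — violates constraint 2: syllable 1 coda /vlr/ has 3 consonants (> 2) → not permitted
vrov — violates constraint 4: contains banned sequence /vr/ → not permitted

mjak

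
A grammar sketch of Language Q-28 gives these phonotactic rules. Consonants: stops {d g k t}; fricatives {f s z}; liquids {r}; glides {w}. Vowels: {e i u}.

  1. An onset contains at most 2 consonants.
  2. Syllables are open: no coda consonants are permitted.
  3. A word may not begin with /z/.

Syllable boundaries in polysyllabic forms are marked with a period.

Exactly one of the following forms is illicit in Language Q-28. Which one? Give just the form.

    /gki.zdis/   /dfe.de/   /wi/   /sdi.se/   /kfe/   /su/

/gki.zdis/ — violates constraint 2: syllable 2 coda /s/ has 1 consonant (> 0) → illicit
/dfe.de/ — σ1 onset /df/ (2C), coda /∅/ ok; σ2 onset /d/, coda /∅/ ok → licit
/wi/ — σ1 onset /w/, coda /∅/ ok → licit
/sdi.se/ — σ1 onset /sd/ (2C), coda /∅/ ok; σ2 onset /s/, coda /∅/ ok → licit
/kfe/ — σ1 onset /kf/ (2C), coda /∅/ ok → licit
/su/ — σ1 onset /s/, coda /∅/ ok → licit

/gki.zdis/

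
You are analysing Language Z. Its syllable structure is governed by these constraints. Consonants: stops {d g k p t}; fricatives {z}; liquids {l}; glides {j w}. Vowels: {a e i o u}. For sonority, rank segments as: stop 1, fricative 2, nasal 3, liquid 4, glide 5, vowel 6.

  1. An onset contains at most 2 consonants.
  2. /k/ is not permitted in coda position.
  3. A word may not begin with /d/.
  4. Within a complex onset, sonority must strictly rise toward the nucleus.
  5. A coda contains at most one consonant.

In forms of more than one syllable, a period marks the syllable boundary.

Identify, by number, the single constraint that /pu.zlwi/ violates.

1

/pu.zlwi/: syllable 2 onset /zlw/ has 3 consonants (> 2).
This is a violation of constraint 1: "An onset contains at most 2 consonants."
The remaining constraints (2, 3, 4, 5) are satisfied.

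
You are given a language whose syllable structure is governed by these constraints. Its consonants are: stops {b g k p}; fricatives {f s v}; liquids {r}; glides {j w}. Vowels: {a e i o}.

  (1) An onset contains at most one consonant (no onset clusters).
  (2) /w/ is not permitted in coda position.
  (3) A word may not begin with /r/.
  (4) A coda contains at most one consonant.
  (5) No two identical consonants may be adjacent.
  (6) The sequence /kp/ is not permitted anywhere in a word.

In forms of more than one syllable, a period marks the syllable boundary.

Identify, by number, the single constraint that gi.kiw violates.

gi.kiw: syllable 2 coda contains /w/.
This is a violation of constraint 2: "/w/ is not permitted in coda position."
The remaining constraints (1, 3, 4, 5, 6) are satisfied.

2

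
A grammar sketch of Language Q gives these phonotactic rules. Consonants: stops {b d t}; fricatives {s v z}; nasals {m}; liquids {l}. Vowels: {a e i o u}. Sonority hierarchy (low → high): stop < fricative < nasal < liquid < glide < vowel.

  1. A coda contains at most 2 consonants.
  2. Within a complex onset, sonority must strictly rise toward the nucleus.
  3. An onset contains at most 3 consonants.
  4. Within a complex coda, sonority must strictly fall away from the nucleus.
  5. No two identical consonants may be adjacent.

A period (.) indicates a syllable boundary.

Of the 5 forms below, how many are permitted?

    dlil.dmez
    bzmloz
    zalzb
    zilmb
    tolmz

dlil.dmez — σ1 onset /dl/ (1→4 rises), coda /l/ ok; σ2 onset /dm/ (1→3 rises), coda /z/ ok → permitted
bzmloz — violates constraint 3: syllable 1 onset /bzml/ has 4 consonants (> 3) → not permitted
zalzb — violates constraint 1: syllable 1 coda /lzb/ has 3 consonants (> 2) → not permitted
zilmb — violates constraint 1: syllable 1 coda /lmb/ has 3 consonants (> 2) → not permitted
tolmz — violates constraint 1: syllable 1 coda /lmz/ has 3 consonants (> 2) → not permitted
Permitted: dlil.dmez → 1.

1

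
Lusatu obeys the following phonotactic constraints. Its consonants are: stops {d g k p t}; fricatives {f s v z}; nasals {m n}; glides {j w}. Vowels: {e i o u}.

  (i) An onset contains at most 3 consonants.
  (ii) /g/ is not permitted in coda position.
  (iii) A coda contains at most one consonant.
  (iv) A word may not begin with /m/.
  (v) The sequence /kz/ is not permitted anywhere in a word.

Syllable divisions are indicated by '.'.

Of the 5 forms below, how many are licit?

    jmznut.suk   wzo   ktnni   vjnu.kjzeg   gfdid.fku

jmznut.suk — violates constraint (i): syllable 1 onset /jmzn/ has 4 consonants (> 3) → illicit
wzo — σ1 onset /wz/ (2C), coda /∅/ ok → licit
ktnni — violates constraint (i): syllable 1 onset /ktnn/ has 4 consonants (> 3) → illicit
vjnu.kjzeg — violates constraint (ii): syllable 2 coda contains /g/ → illicit
gfdid.fku — σ1 onset /gfd/ (3C), coda /d/ ok; σ2 onset /fk/ (2C), coda /∅/ ok → licit
Licit: wzo, gfdid.fku → 2.

2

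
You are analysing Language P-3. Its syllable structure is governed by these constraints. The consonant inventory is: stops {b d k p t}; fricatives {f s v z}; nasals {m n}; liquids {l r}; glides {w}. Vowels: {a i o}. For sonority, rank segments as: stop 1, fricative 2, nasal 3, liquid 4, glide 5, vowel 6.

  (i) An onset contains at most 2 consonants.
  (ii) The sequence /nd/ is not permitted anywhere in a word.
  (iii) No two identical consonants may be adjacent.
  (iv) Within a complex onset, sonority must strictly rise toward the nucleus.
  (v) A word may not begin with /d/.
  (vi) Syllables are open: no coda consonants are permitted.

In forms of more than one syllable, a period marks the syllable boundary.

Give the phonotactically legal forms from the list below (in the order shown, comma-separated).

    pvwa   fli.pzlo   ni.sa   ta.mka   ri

pvwa — violates constraint (i): syllable 1 onset /pvw/ has 3 consonants (> 2) → phonotactically illegal
fli.pzlo — violates constraint (i): syllable 2 onset /pzl/ has 3 consonants (> 2) → phonotactically illegal
ni.sa — σ1 onset /n/, coda /∅/ ok; σ2 onset /s/, coda /∅/ ok → phonotactically legal
ta.mka — violates constraint (iv): syllable 2 onset /mk/: /m/ (nasal, 3) → /k/ (stop, 1) does not rise → phonotactically illegal
ri — σ1 onset /r/, coda /∅/ ok → phonotactically legal

ni.sa, ri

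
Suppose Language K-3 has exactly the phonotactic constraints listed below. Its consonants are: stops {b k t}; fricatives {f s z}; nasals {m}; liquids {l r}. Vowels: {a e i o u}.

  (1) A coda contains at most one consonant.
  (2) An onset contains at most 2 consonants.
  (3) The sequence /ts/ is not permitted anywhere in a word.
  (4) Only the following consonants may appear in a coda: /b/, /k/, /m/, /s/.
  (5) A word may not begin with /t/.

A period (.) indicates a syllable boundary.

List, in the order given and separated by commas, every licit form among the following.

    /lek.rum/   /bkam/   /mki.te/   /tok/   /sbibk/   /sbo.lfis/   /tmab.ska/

/lek.rum/, /bkam/, /mki.te/, /sbo.lfis/

/lek.rum/ — σ1 onset /l/, coda /k/ ok; σ2 onset /r/, coda /m/ ok → licit
/bkam/ — σ1 onset /bk/ (2C), coda /m/ ok → licit
/mki.te/ — σ1 onset /mk/ (2C), coda /∅/ ok; σ2 onset /t/, coda /∅/ ok → licit
/tok/ — violates constraint 5: word begins with /t/ → illicit
/sbibk/ — violates constraint 1: syllable 1 coda /bk/ has 2 consonants (> 1) → illicit
/sbo.lfis/ — σ1 onset /sb/ (2C), coda /∅/ ok; σ2 onset /lf/ (2C), coda /s/ ok → licit
/tmab.ska/ — violates constraint 5: word begins with /t/ → illicit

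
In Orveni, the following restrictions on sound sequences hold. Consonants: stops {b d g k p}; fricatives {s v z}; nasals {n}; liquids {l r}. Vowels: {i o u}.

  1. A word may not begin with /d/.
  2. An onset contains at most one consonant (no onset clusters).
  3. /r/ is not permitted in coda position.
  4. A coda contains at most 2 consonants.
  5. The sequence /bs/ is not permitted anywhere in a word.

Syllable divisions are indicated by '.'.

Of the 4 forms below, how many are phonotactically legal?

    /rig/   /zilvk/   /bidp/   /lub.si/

2

/rig/ — σ1 onset /r/, coda /g/ ok → phonotactically legal
/zilvk/ — violates constraint 4: syllable 1 coda /lvk/ has 3 consonants (> 2) → phonotactically illegal
/bidp/ — σ1 onset /b/, coda /dp/ (2C) ok → phonotactically legal
/lub.si/ — violates constraint 5: contains banned sequence /bs/ → phonotactically illegal
Phonotactically legal: /rig/, /bidp/ → 2.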